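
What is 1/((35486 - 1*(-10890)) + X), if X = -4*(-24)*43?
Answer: 1/50504 ≈ 1.9800e-5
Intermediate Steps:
X = 4128 (X = 96*43 = 4128)
1/((35486 - 1*(-10890)) + X) = 1/((35486 - 1*(-10890)) + 4128) = 1/((35486 + 10890) + 4128) = 1/(46376 + 4128) = 1/50504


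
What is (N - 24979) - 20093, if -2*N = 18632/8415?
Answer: -22311188/495 ≈ -45073.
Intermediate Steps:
N = -548/495 (N = -9316/8415 = -½*1096/495 = -548/495 ≈ -1.1071)
(N - 24979) - 20093 = (-548/495 - 24979) - 20093 = -12365153/495 - 20093 = -22311188/495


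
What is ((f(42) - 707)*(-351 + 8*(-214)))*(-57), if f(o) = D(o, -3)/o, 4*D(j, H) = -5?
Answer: -4655858857/56 ≈ -8.3140e+7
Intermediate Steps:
D(j, H) = -5/4 (D(j, H) = (1/4)*(-5) = -5/4)
f(o) = -5/(4*o)
((f(42) - 707)*(-351 + 8*(-214)))*(-57) = ((-5/4/42 - 707)*(-351 + 8*(-214)))*(-57) = ((-5/4*1/42 - 707)*(-351 - 1712))*(-57) = ((-5/168 - 707)*(-2063))*(-57) = -118781/168*(-2063)*(-57) = (245045203/168)*(-57) = -4655858857/56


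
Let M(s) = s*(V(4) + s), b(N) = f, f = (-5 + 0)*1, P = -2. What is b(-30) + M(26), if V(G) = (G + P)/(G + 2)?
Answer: 2039/3 ≈ 679.67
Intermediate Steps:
V(G) = (-2 + G)/(2 + G) (V(G) = (G - 2)/(G + 2) = (-2 + G)/(2 + G))
f = -5 (f = -5*1 = -5)
b(N) = -5
M(s) = s*(1/3 + s) (M(s) = s*((-2 + 4)/(2 + 4) + s) = s*(2/6 + s) = s*((1/6)*2 + s) = s*(1/3 + s))
b(-30) + M(26) = -5 + 26*(1/3 + 26) = -5 + 26*(79/3) = -5 + 2054/3 = 2039/3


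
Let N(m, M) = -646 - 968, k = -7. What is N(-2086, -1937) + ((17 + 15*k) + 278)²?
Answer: 34486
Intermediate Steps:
N(m, M) = -1614
N(-2086, -1937) + ((17 + 15*k) + 278)² = -1614 + ((17 + 15*(-7)) + 278)² = -1614 + ((17 - 105) + 278)² = -1614 + (-88 + 278)² = -1614 + 190² = -1614 + 36100 = 34486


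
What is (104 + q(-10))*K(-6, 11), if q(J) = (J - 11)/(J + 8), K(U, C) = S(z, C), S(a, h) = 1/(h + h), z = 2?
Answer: 229/44 ≈ 5.2045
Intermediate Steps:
S(a, h) = 1/(2*h)
K(U, C) = 1/(2*C)
q(J) = (-11 + J)/(8 + J)
(104 + q(-10))*K(-6, 11) = (104 + (-11 - 10)/(8 - 10))*((½)/11) = (104 - 21/(-2))*((½)*(1/11)) = (104 - ½*(-21))*(1/22) = (104 + 21/2)*(1/22) = (229/2)*(1/22) = 229/44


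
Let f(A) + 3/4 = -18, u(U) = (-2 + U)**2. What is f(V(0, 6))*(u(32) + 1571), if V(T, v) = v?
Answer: -185325/4 ≈ -46331.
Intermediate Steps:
f(A) = -75/4 (f(A) = -3/4 - 18 = -75/4)
f(V(0, 6))*(u(32) + 1571) = -75*((-2 + 32)**2 + 1571)/4 = -75*(30**2 + 1571)/4 = -75*(900 + 1571)/4 = -75/4*2471 = -185325/4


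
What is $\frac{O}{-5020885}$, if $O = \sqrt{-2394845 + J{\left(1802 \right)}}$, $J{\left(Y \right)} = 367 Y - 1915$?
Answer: $- \frac{i \sqrt{1735426}}{5020885} \approx - 0.00026237 i$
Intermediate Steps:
$J{\left(Y \right)} = -1915 + 367 Y$
$O = i \sqrt{1735426}$ ($O = \sqrt{-2394845 + \left(-1915 + 367 \cdot 1802\right)} = \sqrt{-2394845 + \left(-1915 + 661334\right)} = \sqrt{-2394845 + 659419} = \sqrt{-1735426} = i \sqrt{1735426} \approx 1317.4 i$)
$\frac{O}{-5020885} = \frac{i \sqrt{1735426}}{-5020885} = i \sqrt{1735426} \left(- \frac{1}{5020885}\right) = - \frac{i \sqrt{1735426}}{5020885}$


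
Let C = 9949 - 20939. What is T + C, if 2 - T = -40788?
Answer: 29800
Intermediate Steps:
T = 40790 (T = 2 - 1*(-40788) = 2 + 40788 = 40790)
C = -10990
T + C = 40790 - 10990 = 29800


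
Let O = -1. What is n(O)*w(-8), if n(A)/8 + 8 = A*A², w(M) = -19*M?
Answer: -10944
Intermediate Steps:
n(A) = -64 + 8*A³ (n(A) = -64 + 8*(A*A²) = -64 + 8*A³)
n(O)*w(-8) = (-64 + 8*(-1)³)*(-19*(-8)) = (-64 + 8*(-1))*152 = (-64 - 8)*152 = -72*152 = -10944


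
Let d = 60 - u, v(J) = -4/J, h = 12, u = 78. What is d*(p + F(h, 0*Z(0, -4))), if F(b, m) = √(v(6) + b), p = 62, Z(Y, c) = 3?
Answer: -1116 - 6*√102 ≈ -1176.6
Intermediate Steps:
F(b, m) = √(-⅔ + b) (F(b, m) = √(-4/6 + b) = √(-4*⅙ + b) = √(-⅔ + b))
d = -18 (d = 60 - 1*78 = 60 - 78 = -18)
d*(p + F(h, 0*Z(0, -4))) = -18*(62 + √(-6 + 9*12)/3) = -18*(62 + √(-6 + 108)/3) = -18*(62 + √102/3) = -1116 - 6*√102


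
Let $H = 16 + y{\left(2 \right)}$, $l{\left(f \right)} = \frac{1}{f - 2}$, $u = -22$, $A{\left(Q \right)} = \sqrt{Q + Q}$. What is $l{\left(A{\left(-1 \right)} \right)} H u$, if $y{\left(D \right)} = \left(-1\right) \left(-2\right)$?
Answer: $132 + 66 i \sqrt{2} \approx 132.0 + 93.338 i$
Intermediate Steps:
$A{\left(Q \right)} = \sqrt{2} \sqrt{Q}$ ($A{\left(Q \right)} = \sqrt{2 Q} = \sqrt{2} \sqrt{Q}$)
$y{\left(D \right)} = 2$
$l{\left(f \right)} = \frac{1}{-2 + f}$
$H = 18$ ($H = 16 + 2 = 18$)
$l{\left(A{\left(-1 \right)} \right)} H u = \frac{1}{-2 + \sqrt{2} \sqrt{-1}} \cdot 18 \left(-22\right) = \frac{1}{-2 + \sqrt{2} i} 18 \left(-22\right) = \frac{1}{-2 + i \sqrt{2}} \cdot 18 \left(-22\right) = \frac{18}{-2 + i \sqrt{2}} \left(-22\right) = - \frac{396}{-2 + i \sqrt{2}}$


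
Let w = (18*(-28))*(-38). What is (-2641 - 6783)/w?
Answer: -31/63 ≈ -0.49206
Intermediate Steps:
w = 19152 (w = -504*(-38) = 19152)
(-2641 - 6783)/w = (-2641 - 6783)/19152 = -9424*1/19152 = -31/63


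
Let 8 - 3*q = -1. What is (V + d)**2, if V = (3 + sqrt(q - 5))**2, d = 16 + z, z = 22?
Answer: 1953 + 540*I*sqrt(2) ≈ 1953.0 + 763.68*I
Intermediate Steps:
q = 3 (q = 8/3 - 1/3*(-1) = 8/3 + 1/3 = 3)
d = 38 (d = 16 + 22 = 38)
V = (3 + I*sqrt(2))**2 (V = (3 + sqrt(3 - 5))**2 = (3 + sqrt(-2))**2 = (3 + I*sqrt(2))**2 ≈ 7.0 + 8.4853*I)
(V + d)**2 = ((3 + I*sqrt(2))**2 + 38)**2 = (38 + (3 + I*sqrt(2))**2)**2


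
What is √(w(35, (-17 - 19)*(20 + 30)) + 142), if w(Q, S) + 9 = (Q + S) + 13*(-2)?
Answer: I*√1658 ≈ 40.719*I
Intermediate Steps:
w(Q, S) = -35 + Q + S (w(Q, S) = -9 + ((Q + S) + 13*(-2)) = -9 + ((Q + S) - 26) = -9 + (-26 + Q + S) = -35 + Q + S)
√(w(35, (-17 - 19)*(20 + 30)) + 142) = √((-35 + 35 + (-17 - 19)*(20 + 30)) + 142) = √((-35 + 35 - 36*50) + 142) = √((-35 + 35 - 1800) + 142) = √(-1800 + 142) = √(-1658) = I*√1658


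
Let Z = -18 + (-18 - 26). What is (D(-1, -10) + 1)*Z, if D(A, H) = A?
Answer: 0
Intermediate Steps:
Z = -62 (Z = -18 - 44 = -62)
(D(-1, -10) + 1)*Z = (-1 + 1)*(-62) = 0*(-62) = 0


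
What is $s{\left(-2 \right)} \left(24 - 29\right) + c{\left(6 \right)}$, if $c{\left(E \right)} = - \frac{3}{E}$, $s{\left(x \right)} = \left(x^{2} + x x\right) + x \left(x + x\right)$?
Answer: $- \frac{161}{2} \approx -80.5$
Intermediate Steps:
$s{\left(x \right)} = 4 x^{2}$ ($s{\left(x \right)} = \left(x^{2} + x^{2}\right) + x 2 x = 2 x^{2} + 2 x^{2} = 4 x^{2}$)
$s{\left(-2 \right)} \left(24 - 29\right) + c{\left(6 \right)} = 4 \left(-2\right)^{2} \left(24 - 29\right) - \frac{3}{6} = 4 \cdot 4 \left(24 - 29\right) - \frac{1}{2} = 16 \left(24 - 29\right) - \frac{1}{2} = 16 \left(-5\right) - \frac{1}{2} = -80 - \frac{1}{2} = - \frac{161}{2}$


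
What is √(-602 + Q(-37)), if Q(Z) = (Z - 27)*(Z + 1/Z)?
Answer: √2420022/37 ≈ 42.044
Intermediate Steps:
Q(Z) = (-27 + Z)*(Z + 1/Z)
√(-602 + Q(-37)) = √(-602 + (1 + (-37)² - 27*(-37) - 27/(-37))) = √(-602 + (1 + 1369 + 999 - 27*(-1/37))) = √(-602 + (1 + 1369 + 999 + 27/37)) = √(-602 + 87680/37) = √(65406/37) = √2420022/37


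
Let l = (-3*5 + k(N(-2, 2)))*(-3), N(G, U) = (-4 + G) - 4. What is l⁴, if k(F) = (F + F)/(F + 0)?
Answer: 2313441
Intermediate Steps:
N(G, U) = -8 + G
k(F) = 2 (k(F) = (2*F)/F = 2)
l = 39 (l = (-3*5 + 2)*(-3) = (-15 + 2)*(-3) = -13*(-3) = 39)
l⁴ = 39⁴ = 2313441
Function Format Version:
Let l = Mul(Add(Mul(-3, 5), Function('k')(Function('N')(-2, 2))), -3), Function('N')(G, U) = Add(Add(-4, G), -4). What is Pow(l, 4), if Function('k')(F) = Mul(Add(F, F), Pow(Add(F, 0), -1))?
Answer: 2313441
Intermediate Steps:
Function('N')(G, U) = Add(-8, G)
Function('k')(F) = 2 (Function('k')(F) = Mul(Mul(2, F), Pow(F, -1)) = 2)
l = 39 (l = Mul(Add(Mul(-3, 5), 2), -3) = Mul(Add(-15, 2), -3) = Mul(-13, -3) = 39)
Pow(l, 4) = Pow(39, 4) = 2313441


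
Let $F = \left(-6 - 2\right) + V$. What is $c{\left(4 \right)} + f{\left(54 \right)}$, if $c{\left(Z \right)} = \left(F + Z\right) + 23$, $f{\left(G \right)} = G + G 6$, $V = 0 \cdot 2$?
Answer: $397$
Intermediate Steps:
$V = 0$
$F = -8$ ($F = \left(-6 - 2\right) + 0 = -8 + 0 = -8$)
$f{\left(G \right)} = 7 G$ ($f{\left(G \right)} = G + 6 G = 7 G$)
$c{\left(Z \right)} = 15 + Z$ ($c{\left(Z \right)} = \left(-8 + Z\right) + 23 = 15 + Z$)
$c{\left(4 \right)} + f{\left(54 \right)} = \left(15 + 4\right) + 7 \cdot 54 = 19 + 378 = 397$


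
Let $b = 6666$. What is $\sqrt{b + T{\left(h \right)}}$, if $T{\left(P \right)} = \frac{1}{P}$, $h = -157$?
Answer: $\frac{\sqrt{164310077}}{157} \approx 81.646$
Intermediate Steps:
$\sqrt{b + T{\left(h \right)}} = \sqrt{6666 + \frac{1}{-157}} = \sqrt{6666 - \frac{1}{157}} = \sqrt{\frac{1046561}{157}} = \frac{\sqrt{164310077}}{157}$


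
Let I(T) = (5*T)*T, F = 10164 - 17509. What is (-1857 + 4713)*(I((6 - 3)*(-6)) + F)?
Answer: -16350600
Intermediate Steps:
F = -7345
I(T) = 5*T²
(-1857 + 4713)*(I((6 - 3)*(-6)) + F) = (-1857 + 4713)*(5*((6 - 3)*(-6))² - 7345) = 2856*(5*(3*(-6))² - 7345) = 2856*(5*(-18)² - 7345) = 2856*(5*324 - 7345) = 2856*(1620 - 7345) = 2856*(-5725) = -16350600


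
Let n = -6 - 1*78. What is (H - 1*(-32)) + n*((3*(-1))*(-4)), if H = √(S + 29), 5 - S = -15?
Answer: -969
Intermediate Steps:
S = 20 (S = 5 - 1*(-15) = 5 + 15 = 20)
H = 7 (H = √(20 + 29) = √49 = 7)
n = -84 (n = -6 - 78 = -84)
(H - 1*(-32)) + n*((3*(-1))*(-4)) = (7 - 1*(-32)) - 84*3*(-1)*(-4) = (7 + 32) - (-252)*(-4) = 39 - 84*12 = 39 - 1008 = -969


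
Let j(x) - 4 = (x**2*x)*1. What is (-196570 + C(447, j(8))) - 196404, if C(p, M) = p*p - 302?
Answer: -193467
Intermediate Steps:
j(x) = 4 + x**3 (j(x) = 4 + (x**2*x)*1 = 4 + x**3*1 = 4 + x**3)
C(p, M) = -302 + p**2 (C(p, M) = p**2 - 302 = -302 + p**2)
(-196570 + C(447, j(8))) - 196404 = (-196570 + (-302 + 447**2)) - 196404 = (-196570 + (-302 + 199809)) - 196404 = (-196570 + 199507) - 196404 = 2937 - 196404 = -193467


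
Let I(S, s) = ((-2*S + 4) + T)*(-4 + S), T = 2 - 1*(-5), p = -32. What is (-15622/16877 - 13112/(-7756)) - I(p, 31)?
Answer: 1803697752/667847 ≈ 2700.8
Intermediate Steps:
T = 7 (T = 2 + 5 = 7)
I(S, s) = (-4 + S)*(11 - 2*S) (I(S, s) = ((-2*S + 4) + 7)*(-4 + S) = ((4 - 2*S) + 7)*(-4 + S) = (11 - 2*S)*(-4 + S) = (-4 + S)*(11 - 2*S))
(-15622/16877 - 13112/(-7756)) - I(p, 31) = (-15622/16877 - 13112/(-7756)) - (-44 - 2*(-32)² + 19*(-32)) = (-15622*1/16877 - 13112*(-1/7756)) - (-44 - 2*1024 - 608) = (-15622/16877 + 3278/1939) - (-44 - 2048 - 608) = 510852/667847 - 1*(-2700) = 510852/667847 + 2700 = 1803697752/667847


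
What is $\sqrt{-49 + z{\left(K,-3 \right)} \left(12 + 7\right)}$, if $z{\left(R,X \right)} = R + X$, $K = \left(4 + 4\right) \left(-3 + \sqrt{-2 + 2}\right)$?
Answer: $i \sqrt{562} \approx 23.707 i$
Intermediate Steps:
$K = -24$ ($K = 8 \left(-3 + \sqrt{0}\right) = 8 \left(-3 + 0\right) = 8 \left(-3\right) = -24$)
$\sqrt{-49 + z{\left(K,-3 \right)} \left(12 + 7\right)} = \sqrt{-49 + \left(-24 - 3\right) \left(12 + 7\right)} = \sqrt{-49 - 513} = \sqrt{-562} = i \sqrt{562}$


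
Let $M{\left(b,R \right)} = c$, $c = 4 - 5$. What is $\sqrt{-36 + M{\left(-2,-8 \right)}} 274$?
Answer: $274 i \sqrt{37} \approx 1666.7 i$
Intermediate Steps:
$c = -1$
$M{\left(b,R \right)} = -1$
$\sqrt{-36 + M{\left(-2,-8 \right)}} 274 = \sqrt{-36 - 1} \cdot 274 = \sqrt{-37} \cdot 274 = i \sqrt{37} \cdot 274 = 274 i \sqrt{37}$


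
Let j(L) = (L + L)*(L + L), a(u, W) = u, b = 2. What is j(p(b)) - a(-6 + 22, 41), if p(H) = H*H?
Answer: 48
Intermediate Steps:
p(H) = H²
j(L) = 4*L² (j(L) = (2*L)*(2*L) = 4*L²)
j(p(b)) - a(-6 + 22, 41) = 4*(2²)² - (-6 + 22) = 4*4² - 1*16 = 4*16 - 16 = 64 - 16 = 48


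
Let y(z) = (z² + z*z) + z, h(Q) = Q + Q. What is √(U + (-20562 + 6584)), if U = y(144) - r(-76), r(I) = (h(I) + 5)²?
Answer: √6029 ≈ 77.647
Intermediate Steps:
h(Q) = 2*Q
y(z) = z + 2*z² (y(z) = (z² + z²) + z = 2*z² + z = z + 2*z²)
r(I) = (5 + 2*I)² (r(I) = (2*I + 5)² = (5 + 2*I)²)
U = 20007 (U = 144*(1 + 2*144) - (5 + 2*(-76))² = 144*(1 + 288) - (5 - 152)² = 144*289 - 1*(-147)² = 41616 - 1*21609 = 41616 - 21609 = 20007)
√(U + (-20562 + 6584)) = √(20007 + (-20562 + 6584)) = √(20007 - 13978) = √6029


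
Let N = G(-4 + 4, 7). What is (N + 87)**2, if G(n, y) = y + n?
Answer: 8836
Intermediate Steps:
G(n, y) = n + y
N = 7 (N = (-4 + 4) + 7 = 0 + 7 = 7)
(N + 87)**2 = (7 + 87)**2 = 94**2 = 8836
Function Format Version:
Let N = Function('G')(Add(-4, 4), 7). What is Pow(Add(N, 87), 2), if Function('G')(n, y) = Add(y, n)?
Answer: 8836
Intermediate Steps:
Function('G')(n, y) = Add(n, y)
N = 7 (N = Add(Add(-4, 4), 7) = Add(0, 7) = 7)
Pow(Add(N, 87), 2) = Pow(Add(7, 87), 2) = Pow(94, 2) = 8836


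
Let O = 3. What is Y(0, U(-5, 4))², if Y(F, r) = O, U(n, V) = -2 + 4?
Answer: 9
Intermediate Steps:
U(n, V) = 2
Y(F, r) = 3
Y(0, U(-5, 4))² = 3² = 9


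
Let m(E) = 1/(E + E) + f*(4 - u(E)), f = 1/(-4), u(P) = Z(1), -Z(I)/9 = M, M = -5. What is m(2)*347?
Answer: 7287/2 ≈ 3643.5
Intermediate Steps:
Z(I) = 45 (Z(I) = -9*(-5) = 45)
u(P) = 45
f = -1/4 ≈ -0.25000
m(E) = 41/4 + 1/(2*E) (m(E) = 1/(E + E) - (4 - 1*45)/4 = 1/(2*E) - (4 - 45)/4 = 1/(2*E) - 1/4*(-41) = 1/(2*E) + 41/4 = 41/4 + 1/(2*E))
m(2)*347 = ((1/4)*(2 + 41*2)/2)*347 = ((1/4)*(1/2)*(2 + 82))*347 = ((1/4)*(1/2)*84)*347 = (21/2)*347 = 7287/2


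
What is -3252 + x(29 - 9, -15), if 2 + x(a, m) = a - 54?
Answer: -3288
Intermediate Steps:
x(a, m) = -56 + a (x(a, m) = -2 + (a - 54) = -2 + (-54 + a) = -56 + a)
-3252 + x(29 - 9, -15) = -3252 + (-56 + (29 - 9)) = -3252 + (-56 + 20) = -3252 - 36 = -3288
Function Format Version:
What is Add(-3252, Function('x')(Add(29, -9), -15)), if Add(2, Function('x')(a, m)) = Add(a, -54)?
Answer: -3288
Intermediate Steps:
Function('x')(a, m) = Add(-56, a) (Function('x')(a, m) = Add(-2, Add(a, -54)) = Add(-2, Add(-54, a)) = Add(-56, a))
Add(-3252, Function('x')(Add(29, -9), -15)) = Add(-3252, Add(-56, Add(29, -9))) = Add(-3252, Add(-56, 20)) = Add(-3252, -36) = -3288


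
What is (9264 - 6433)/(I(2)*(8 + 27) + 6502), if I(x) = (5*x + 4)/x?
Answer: 2831/6747 ≈ 0.41959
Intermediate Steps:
I(x) = (4 + 5*x)/x
(9264 - 6433)/(I(2)*(8 + 27) + 6502) = (9264 - 6433)/((5 + 4/2)*(8 + 27) + 6502) = 2831/((5 + 4*(½))*35 + 6502) = 2831/((5 + 2)*35 + 6502) = 2831/(7*35 + 6502) = 2831/(245 + 6502) = 2831/6747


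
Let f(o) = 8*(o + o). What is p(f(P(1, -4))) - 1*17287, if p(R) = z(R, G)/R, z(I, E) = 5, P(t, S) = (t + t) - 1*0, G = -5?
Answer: -553179/32 ≈ -17287.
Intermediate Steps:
P(t, S) = 2*t (P(t, S) = 2*t + 0 = 2*t)
f(o) = 16*o (f(o) = 8*(2*o) = 16*o)
p(R) = 5/R
p(f(P(1, -4))) - 1*17287 = 5/((16*(2*1))) - 1*17287 = 5/((16*2)) - 17287 = 5/32 - 17287 = -553179/32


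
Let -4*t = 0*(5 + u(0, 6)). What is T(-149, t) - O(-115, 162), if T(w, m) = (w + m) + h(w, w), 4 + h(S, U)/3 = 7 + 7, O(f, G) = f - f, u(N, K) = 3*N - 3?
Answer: -119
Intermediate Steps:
u(N, K) = -3 + 3*N
O(f, G) = 0
h(S, U) = 30 (h(S, U) = -12 + 3*(7 + 7) = -12 + 3*14 = -12 + 42 = 30)
t = 0 (t = -0*(5 + (-3 + 3*0)) = -0*(5 + (-3 + 0)) = -0*(5 - 3) = -0*2 = -¼*0 = 0)
T(w, m) = 30 + m + w (T(w, m) = (w + m) + 30 = (m + w) + 30 = 30 + m + w)
T(-149, t) - O(-115, 162) = (30 + 0 - 149) - 1*0 = -119 + 0 = -119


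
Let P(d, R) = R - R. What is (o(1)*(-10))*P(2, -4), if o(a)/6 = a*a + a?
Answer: 0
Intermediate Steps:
P(d, R) = 0
o(a) = 6*a + 6*a² (o(a) = 6*(a*a + a) = 6*(a² + a) = 6*(a + a²) = 6*a + 6*a²)
(o(1)*(-10))*P(2, -4) = ((6*1*(1 + 1))*(-10))*0 = ((6*1*2)*(-10))*0 = (12*(-10))*0 = -120*0 = 0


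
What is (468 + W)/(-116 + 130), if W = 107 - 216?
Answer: 359/14 ≈ 25.643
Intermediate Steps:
W = -109
(468 + W)/(-116 + 130) = (468 - 109)/(-116 + 130) = 359/14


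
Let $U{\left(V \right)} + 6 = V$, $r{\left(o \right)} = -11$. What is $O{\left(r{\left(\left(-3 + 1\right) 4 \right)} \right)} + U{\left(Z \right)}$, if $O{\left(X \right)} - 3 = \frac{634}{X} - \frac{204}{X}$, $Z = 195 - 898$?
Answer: $- \frac{8196}{11} \approx -745.09$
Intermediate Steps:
$Z = -703$
$O{\left(X \right)} = 3 + \frac{430}{X}$ ($O{\left(X \right)} = 3 + \left(\frac{634}{X} - \frac{204}{X}\right) = 3 + \frac{430}{X}$)
$U{\left(V \right)} = -6 + V$
$O{\left(r{\left(\left(-3 + 1\right) 4 \right)} \right)} + U{\left(Z \right)} = \left(3 + \frac{430}{-11}\right) - 709 = \left(3 + 430 \left(- \frac{1}{11}\right)\right) - 709 = \left(3 - \frac{430}{11}\right) - 709 = - \frac{397}{11} - 709 = - \frac{8196}{11}$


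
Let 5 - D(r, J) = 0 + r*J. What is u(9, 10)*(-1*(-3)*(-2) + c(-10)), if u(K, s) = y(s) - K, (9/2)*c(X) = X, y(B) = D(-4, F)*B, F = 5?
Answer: -17834/9 ≈ -1981.6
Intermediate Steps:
D(r, J) = 5 - J*r (D(r, J) = 5 - (0 + r*J) = 5 - (0 + J*r) = 5 - J*r)
y(B) = 25*B (y(B) = (5 - 1*5*(-4))*B = (5 + 20)*B = 25*B)
c(X) = 2*X/9
u(K, s) = -K + 25*s (u(K, s) = 25*s - K = -K + 25*s)
u(9, 10)*(-1*(-3)*(-2) + c(-10)) = (-1*9 + 25*10)*(-1*(-3)*(-2) + (2/9)*(-10)) = (-9 + 250)*(3*(-2) - 20/9) = 241*(-6 - 20/9) = 241*(-74/9) = -17834/9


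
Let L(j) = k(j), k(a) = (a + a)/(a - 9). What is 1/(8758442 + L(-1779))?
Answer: 298/2610016309 ≈ 1.1418e-7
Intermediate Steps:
k(a) = 2*a/(-9 + a) (k(a) = (2*a)/(-9 + a) = 2*a/(-9 + a))
L(j) = 2*j/(-9 + j)
1/(8758442 + L(-1779)) = 1/(8758442 + 2*(-1779)/(-9 - 1779)) = 1/(8758442 + 2*(-1779)/(-1788)) = 1/(8758442 + 2*(-1779)*(-1/1788)) = 1/(8758442 + 593/298) = 1/(2610016309/298) = 298/2610016309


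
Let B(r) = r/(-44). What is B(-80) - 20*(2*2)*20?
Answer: -17580/11 ≈ -1598.2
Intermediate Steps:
B(r) = -r/44 (B(r) = r*(-1/44) = -r/44)
B(-80) - 20*(2*2)*20 = -1/44*(-80) - 20*(2*2)*20 = 20/11 - 20*4*20 = 20/11 - 80*20 = 20/11 - 1*1600 = 20/11 - 1600 = -17580/11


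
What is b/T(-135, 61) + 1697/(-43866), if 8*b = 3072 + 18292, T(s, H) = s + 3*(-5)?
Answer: -39132901/2193300 ≈ -17.842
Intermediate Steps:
T(s, H) = -15 + s (T(s, H) = s - 15 = -15 + s)
b = 5341/2 (b = (3072 + 18292)/8 = (⅛)*21364 = 5341/2 ≈ 2670.5)
b/T(-135, 61) + 1697/(-43866) = 5341/(2*(-15 - 135)) + 1697/(-43866) = (5341/2)/(-150) + 1697*(-1/43866) = (5341/2)*(-1/150) - 1697/43866 = -5341/300 - 1697/43866 = -39132901/2193300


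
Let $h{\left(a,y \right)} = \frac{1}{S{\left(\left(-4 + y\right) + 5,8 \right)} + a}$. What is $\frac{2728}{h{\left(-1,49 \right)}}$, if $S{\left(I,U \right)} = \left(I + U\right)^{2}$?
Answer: $9174264$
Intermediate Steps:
$h{\left(a,y \right)} = \frac{1}{a + \left(9 + y\right)^{2}}$ ($h{\left(a,y \right)} = \frac{1}{\left(\left(\left(-4 + y\right) + 5\right) + 8\right)^{2} + a} = \frac{1}{\left(\left(1 + y\right) + 8\right)^{2} + a} = \frac{1}{\left(9 + y\right)^{2} + a} = \frac{1}{a + \left(9 + y\right)^{2}}$)
$\frac{2728}{h{\left(-1,49 \right)}} = \frac{2728}{\frac{1}{-1 + \left(9 + 49\right)^{2}}} = \frac{2728}{\frac{1}{-1 + 58^{2}}} = \frac{2728}{\frac{1}{-1 + 3364}} = \frac{2728}{\frac{1}{3363}} = 2728 \frac{1}{\frac{1}{3363}} = 2728 \cdot 3363 = 9174264$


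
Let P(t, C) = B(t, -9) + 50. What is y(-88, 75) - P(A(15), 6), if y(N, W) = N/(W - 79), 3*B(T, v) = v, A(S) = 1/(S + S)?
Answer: -25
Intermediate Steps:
A(S) = 1/(2*S)
B(T, v) = v/3
y(N, W) = N/(-79 + W)
P(t, C) = 47 (P(t, C) = (1/3)*(-9) + 50 = -3 + 50 = 47)
y(-88, 75) - P(A(15), 6) = -88/(-79 + 75) - 1*47 = -88/(-4) - 47 = -88*(-1/4) - 47 = 22 - 47 = -25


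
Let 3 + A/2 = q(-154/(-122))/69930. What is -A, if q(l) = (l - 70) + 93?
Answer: 69166/11529 ≈ 5.9993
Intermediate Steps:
q(l) = 23 + l (q(l) = (-70 + l) + 93 = 23 + l)
A = -69166/11529 (A = -6 + 2*((23 - 154/(-122))/69930) = -6 + 2*((23 - 154*(-1/122))*(1/69930)) = -6 + 2*((23 + 77/61)*(1/69930)) = -6 + 2*((1480/61)*(1/69930)) = -6 + 2*(4/11529) = -6 + 8/11529 = -69166/11529 ≈ -5.9993)
-A = -1*(-69166/11529) = 69166/11529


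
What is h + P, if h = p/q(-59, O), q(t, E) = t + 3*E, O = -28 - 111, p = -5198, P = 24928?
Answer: 5935463/238 ≈ 24939.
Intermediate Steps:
O = -139
h = 2599/238 (h = -5198/(-59 + 3*(-139)) = -5198/(-59 - 417) = -5198/(-476) = -5198*(-1/476) = 2599/238 ≈ 10.920)
h + P = 2599/238 + 24928 = 5935463/238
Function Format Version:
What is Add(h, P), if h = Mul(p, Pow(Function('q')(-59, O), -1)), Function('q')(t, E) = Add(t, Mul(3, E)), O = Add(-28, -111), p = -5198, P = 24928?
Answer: Rational(5935463, 238) ≈ 24939.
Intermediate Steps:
O = -139
h = Rational(2599, 238) (h = Mul(-5198, Pow(Add(-59, Mul(3, -139)), -1)) = Mul(-5198, Pow(Add(-59, -417), -1)) = Mul(-5198, Pow(-476, -1)) = Mul(-5198, Rational(-1, 476)) = Rational(2599, 238) ≈ 10.920)
Add(h, P) = Add(Rational(2599, 238), 24928) = Rational(5935463, 238)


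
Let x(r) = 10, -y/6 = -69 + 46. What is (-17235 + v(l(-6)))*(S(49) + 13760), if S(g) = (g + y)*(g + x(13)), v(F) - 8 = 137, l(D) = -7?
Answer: -423712370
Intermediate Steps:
y = 138 (y = -6*(-69 + 46) = -6*(-23) = 138)
v(F) = 145 (v(F) = 8 + 137 = 145)
S(g) = (10 + g)*(138 + g) (S(g) = (g + 138)*(g + 10) = (138 + g)*(10 + g) = (10 + g)*(138 + g))
(-17235 + v(l(-6)))*(S(49) + 13760) = (-17235 + 145)*((1380 + 49**2 + 148*49) + 13760) = -17090*((1380 + 2401 + 7252) + 13760) = -17090*(11033 + 13760) = -17090*24793 = -423712370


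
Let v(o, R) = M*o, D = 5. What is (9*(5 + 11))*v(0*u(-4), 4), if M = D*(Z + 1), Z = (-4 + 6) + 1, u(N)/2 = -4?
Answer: 0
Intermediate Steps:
u(N) = -8 (u(N) = 2*(-4) = -8)
Z = 3 (Z = 2 + 1 = 3)
M = 20 (M = 5*(3 + 1) = 5*4 = 20)
v(o, R) = 20*o
(9*(5 + 11))*v(0*u(-4), 4) = (9*(5 + 11))*(20*(0*(-8))) = (9*16)*(20*0) = 144*0 = 0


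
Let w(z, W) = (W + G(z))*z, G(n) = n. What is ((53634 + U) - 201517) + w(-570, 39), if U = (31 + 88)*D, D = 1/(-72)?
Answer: 11144545/72 ≈ 1.5479e+5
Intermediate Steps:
D = -1/72 ≈ -0.013889
w(z, W) = z*(W + z) (w(z, W) = (W + z)*z = z*(W + z))
U = -119/72 (U = (31 + 88)*(-1/72) = 119*(-1/72) = -119/72 ≈ -1.6528)
((53634 + U) - 201517) + w(-570, 39) = ((53634 - 119/72) - 201517) - 570*(39 - 570) = (3861529/72 - 201517) - 570*(-531) = -10647695/72 + 302670 = 11144545/72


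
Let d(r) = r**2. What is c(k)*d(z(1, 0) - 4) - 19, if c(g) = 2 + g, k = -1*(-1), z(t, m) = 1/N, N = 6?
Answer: 301/12 ≈ 25.083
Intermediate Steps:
z(t, m) = 1/6
k = 1
c(k)*d(z(1, 0) - 4) - 19 = (2 + 1)*(1/6 - 4)**2 - 19 = 3*(-23/6)**2 - 19 = 3*(529/36) - 19 = 529/12 - 19 = 301/12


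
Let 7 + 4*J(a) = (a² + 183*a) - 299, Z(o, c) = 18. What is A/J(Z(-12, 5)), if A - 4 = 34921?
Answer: 34925/828 ≈ 42.180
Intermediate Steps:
J(a) = -153/2 + a²/4 + 183*a/4 (J(a) = -7/4 + ((a² + 183*a) - 299)/4 = -7/4 + (-299 + a² + 183*a)/4 = -7/4 + (-299/4 + a²/4 + 183*a/4) = -153/2 + a²/4 + 183*a/4)
A = 34925 (A = 4 + 34921 = 34925)
A/J(Z(-12, 5)) = 34925/(-153/2 + (¼)*18² + (183/4)*18) = 34925/(-153/2 + (¼)*324 + 1647/2) = 34925/(-153/2 + 81 + 1647/2) = 34925/828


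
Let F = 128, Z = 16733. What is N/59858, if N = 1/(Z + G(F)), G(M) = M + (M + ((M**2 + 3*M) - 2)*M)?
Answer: 1/129475068746 ≈ 7.7235e-12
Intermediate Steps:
G(M) = 2*M + M*(-2 + M**2 + 3*M) (G(M) = M + (M + (-2 + M**2 + 3*M)*M) = M + (M + M*(-2 + M**2 + 3*M)) = 2*M + M*(-2 + M**2 + 3*M))
N = 1/2163037 (N = 1/(16733 + 128**2*(3 + 128)) = 1/(16733 + 16384*131) = 1/(16733 + 2146304) = 1/2163037 ≈ 4.6231e-7)
N/59858 = (1/2163037)/59858 = (1/2163037)*(1/59858) = 1/129475068746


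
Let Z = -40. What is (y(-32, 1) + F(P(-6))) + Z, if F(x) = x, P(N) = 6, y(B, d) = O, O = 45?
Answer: 11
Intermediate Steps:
y(B, d) = 45
(y(-32, 1) + F(P(-6))) + Z = (45 + 6) - 40 = 51 - 40 = 11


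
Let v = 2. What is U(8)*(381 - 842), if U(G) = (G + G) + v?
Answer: -8298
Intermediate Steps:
U(G) = 2 + 2*G (U(G) = (G + G) + 2 = 2*G + 2 = 2 + 2*G)
U(8)*(381 - 842) = (2 + 2*8)*(381 - 842) = (2 + 16)*(-461) = 18*(-461) = -8298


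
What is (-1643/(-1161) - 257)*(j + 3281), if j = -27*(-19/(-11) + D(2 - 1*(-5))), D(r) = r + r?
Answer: -9323382280/12771 ≈ -7.3004e+5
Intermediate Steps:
D(r) = 2*r
j = -4671/11 (j = -27*(-19/(-11) + 2*(2 - 1*(-5))) = -27*(-19*(-1/11) + 2*(2 + 5)) = -27*(19/11 + 2*7) = -27*(19/11 + 14) = -27*173/11 = -4671/11 ≈ -424.64)
(-1643/(-1161) - 257)*(j + 3281) = (-1643/(-1161) - 257)*(-4671/11 + 3281) = (-1643*(-1/1161) - 257)*(31420/11) = (1643/1161 - 257)*(31420/11) = -296734/1161*31420/11 = -9323382280/12771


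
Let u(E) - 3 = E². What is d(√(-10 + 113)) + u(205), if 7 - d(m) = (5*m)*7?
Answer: 42035 - 35*√103 ≈ 41680.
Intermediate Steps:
u(E) = 3 + E²
d(m) = 7 - 35*m (d(m) = 7 - 5*m*7 = 7 - 35*m)
d(√(-10 + 113)) + u(205) = (7 - 35*√(-10 + 113)) + (3 + 205²) = (7 - 35*√103) + (3 + 42025) = (7 - 35*√103) + 42028 = 42035 - 35*√103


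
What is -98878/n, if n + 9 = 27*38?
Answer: -98878/1017 ≈ -97.225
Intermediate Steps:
n = 1017 (n = -9 + 27*38 = -9 + 1026 = 1017)
-98878/n = -98878/1017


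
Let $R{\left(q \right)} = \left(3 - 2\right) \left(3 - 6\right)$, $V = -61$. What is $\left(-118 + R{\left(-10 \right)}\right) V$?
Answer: $7381$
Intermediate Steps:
$R{\left(q \right)} = -3$ ($R{\left(q \right)} = 1 \left(-3\right) = -3$)
$\left(-118 + R{\left(-10 \right)}\right) V = \left(-118 - 3\right) \left(-61\right) = \left(-121\right) \left(-61\right) = 7381$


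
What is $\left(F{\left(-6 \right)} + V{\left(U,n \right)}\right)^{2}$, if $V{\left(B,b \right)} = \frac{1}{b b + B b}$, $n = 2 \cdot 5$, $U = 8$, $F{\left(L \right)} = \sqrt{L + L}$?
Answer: $- \frac{388799}{32400} + \frac{i \sqrt{3}}{45} \approx -12.0 + 0.03849 i$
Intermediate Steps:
$F{\left(L \right)} = \sqrt{2} \sqrt{L}$ ($F{\left(L \right)} = \sqrt{2 L} = \sqrt{2} \sqrt{L}$)
$n = 10$
$V{\left(B,b \right)} = \frac{1}{b^{2} + B b}$
$\left(F{\left(-6 \right)} + V{\left(U,n \right)}\right)^{2} = \left(\sqrt{2} \sqrt{-6} + \frac{1}{10 \left(8 + 10\right)}\right)^{2} = \left(\sqrt{2} i \sqrt{6} + \frac{1}{10 \cdot 18}\right)^{2} = \left(2 i \sqrt{3} + \frac{1}{10} \cdot \frac{1}{18}\right)^{2} = \left(2 i \sqrt{3} + \frac{1}{180}\right)^{2} = \left(\frac{1}{180} + 2 i \sqrt{3}\right)^{2}$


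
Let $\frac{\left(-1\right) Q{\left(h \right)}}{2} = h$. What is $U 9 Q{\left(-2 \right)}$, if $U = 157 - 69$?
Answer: $3168$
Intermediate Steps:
$Q{\left(h \right)} = - 2 h$
$U = 88$ ($U = 157 - 69 = 88$)
$U 9 Q{\left(-2 \right)} = 88 \cdot 9 \left(\left(-2\right) \left(-2\right)\right) = 88 \cdot 9 \cdot 4 = 88 \cdot 36 = 3168$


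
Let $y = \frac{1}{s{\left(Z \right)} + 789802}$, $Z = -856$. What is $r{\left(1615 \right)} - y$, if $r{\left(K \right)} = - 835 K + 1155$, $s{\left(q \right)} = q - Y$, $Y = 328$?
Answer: $- \frac{1062560234661}{788618} \approx -1.3474 \cdot 10^{6}$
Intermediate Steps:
$s{\left(q \right)} = -328 + q$ ($s{\left(q \right)} = q - 328 = -328 + q$)
$y = \frac{1}{788618}$ ($y = \frac{1}{\left(-328 - 856\right) + 789802} = \frac{1}{-1184 + 789802} = \frac{1}{788618} \approx 1.268 \cdot 10^{-6}$)
$r{\left(K \right)} = 1155 - 835 K$
$r{\left(1615 \right)} - y = \left(1155 - 1348525\right) - \frac{1}{788618} = -1347370 - \frac{1}{788618} = - \frac{1062560234661}{788618}$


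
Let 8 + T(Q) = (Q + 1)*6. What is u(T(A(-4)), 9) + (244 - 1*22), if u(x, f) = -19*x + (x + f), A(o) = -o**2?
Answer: 1995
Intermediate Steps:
T(Q) = -2 + 6*Q (T(Q) = -8 + (Q + 1)*6 = -8 + (1 + Q)*6 = -8 + (6 + 6*Q) = -2 + 6*Q)
u(x, f) = f - 18*x (u(x, f) = -19*x + (f + x) = f - 18*x)
u(T(A(-4)), 9) + (244 - 1*22) = (9 - 18*(-2 + 6*(-1*(-4)**2))) + (244 - 1*22) = (9 - 18*(-2 + 6*(-1*16))) + (244 - 22) = (9 - 18*(-2 + 6*(-16))) + 222 = (9 - 18*(-2 - 96)) + 222 = (9 - 18*(-98)) + 222 = (9 + 1764) + 222 = 1773 + 222 = 1995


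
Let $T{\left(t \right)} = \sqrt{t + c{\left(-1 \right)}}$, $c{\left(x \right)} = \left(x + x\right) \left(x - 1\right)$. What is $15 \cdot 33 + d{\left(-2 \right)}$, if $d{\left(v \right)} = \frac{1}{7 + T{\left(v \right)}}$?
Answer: $\frac{23272}{47} - \frac{\sqrt{2}}{47} \approx 495.12$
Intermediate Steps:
$c{\left(x \right)} = 2 x \left(-1 + x\right)$
$T{\left(t \right)} = \sqrt{4 + t}$ ($T{\left(t \right)} = \sqrt{t + 2 \left(-1\right) \left(-1 - 1\right)} = \sqrt{t + 2 \left(-1\right) \left(-2\right)} = \sqrt{t + 4} = \sqrt{4 + t}$)
$d{\left(v \right)} = \frac{1}{7 + \sqrt{4 + v}}$
$15 \cdot 33 + d{\left(-2 \right)} = 15 \cdot 33 + \frac{1}{7 + \sqrt{4 - 2}} = 495 + \frac{1}{7 + \sqrt{2}}$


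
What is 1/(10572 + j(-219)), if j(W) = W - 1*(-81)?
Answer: 1/10434 ≈ 9.5841e-5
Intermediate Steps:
j(W) = 81 + W (j(W) = W + 81 = 81 + W)
1/(10572 + j(-219)) = 1/(10572 + (81 - 219)) = 1/(10572 - 138) = 1/10434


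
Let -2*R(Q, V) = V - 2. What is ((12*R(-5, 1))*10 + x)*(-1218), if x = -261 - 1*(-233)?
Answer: -38976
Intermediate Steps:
x = -28 (x = -261 + 233 = -28)
R(Q, V) = 1 - V/2 (R(Q, V) = -(V - 2)/2 = -(-2 + V)/2 = 1 - V/2)
((12*R(-5, 1))*10 + x)*(-1218) = ((12*(1 - 1/2*1))*10 - 28)*(-1218) = ((12*(1 - 1/2))*10 - 28)*(-1218) = ((12*(1/2))*10 - 28)*(-1218) = (6*10 - 28)*(-1218) = (60 - 28)*(-1218) = 32*(-1218) = -38976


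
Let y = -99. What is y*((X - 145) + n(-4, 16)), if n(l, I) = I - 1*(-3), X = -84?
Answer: 20790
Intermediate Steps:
n(l, I) = 3 + I (n(l, I) = I + 3 = 3 + I)
y*((X - 145) + n(-4, 16)) = -99*((-84 - 145) + (3 + 16)) = -99*(-229 + 19) = -99*(-210) = 20790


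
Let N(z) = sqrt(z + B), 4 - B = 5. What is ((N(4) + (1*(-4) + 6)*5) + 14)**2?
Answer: (24 + sqrt(3))**2 ≈ 662.14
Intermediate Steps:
B = -1 (B = 4 - 1*5 = 4 - 5 = -1)
N(z) = sqrt(-1 + z) (N(z) = sqrt(z - 1) = sqrt(-1 + z))
((N(4) + (1*(-4) + 6)*5) + 14)**2 = ((sqrt(-1 + 4) + (1*(-4) + 6)*5) + 14)**2 = ((sqrt(3) + (-4 + 6)*5) + 14)**2 = ((sqrt(3) + 2*5) + 14)**2 = ((sqrt(3) + 10) + 14)**2 = ((10 + sqrt(3)) + 14)**2 = (24 + sqrt(3))**2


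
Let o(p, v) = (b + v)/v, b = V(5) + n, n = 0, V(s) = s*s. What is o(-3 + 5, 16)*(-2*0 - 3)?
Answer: -123/16 ≈ -7.6875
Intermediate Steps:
V(s) = s²
b = 25 (b = 5² + 0 = 25 + 0 = 25)
o(p, v) = (25 + v)/v
o(-3 + 5, 16)*(-2*0 - 3) = ((25 + 16)/16)*(-2*0 - 3) = ((1/16)*41)*(0 - 3) = (41/16)*(-3) = -123/16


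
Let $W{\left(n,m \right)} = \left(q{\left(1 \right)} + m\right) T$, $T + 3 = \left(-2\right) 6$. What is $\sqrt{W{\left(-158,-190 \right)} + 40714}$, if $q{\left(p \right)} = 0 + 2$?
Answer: $\sqrt{43534} \approx 208.65$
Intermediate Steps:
$q{\left(p \right)} = 2$
$T = -15$ ($T = -3 - 12 = -15$)
$W{\left(n,m \right)} = -30 - 15 m$ ($W{\left(n,m \right)} = \left(2 + m\right) \left(-15\right) = -30 - 15 m$)
$\sqrt{W{\left(-158,-190 \right)} + 40714} = \sqrt{\left(-30 - -2850\right) + 40714} = \sqrt{\left(-30 + 2850\right) + 40714} = \sqrt{2820 + 40714} = \sqrt{43534}$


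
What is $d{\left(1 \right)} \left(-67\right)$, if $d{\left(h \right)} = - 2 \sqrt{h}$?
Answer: $134$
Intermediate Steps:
$d{\left(1 \right)} \left(-67\right) = - 2 \sqrt{1} \left(-67\right) = \left(-2\right) 1 \left(-67\right) = \left(-2\right) \left(-67\right) = 134$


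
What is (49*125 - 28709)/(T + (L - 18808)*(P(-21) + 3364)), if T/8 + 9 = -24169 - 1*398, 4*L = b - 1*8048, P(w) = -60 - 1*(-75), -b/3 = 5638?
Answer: 15056/56556993 ≈ 0.00026621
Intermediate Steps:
b = -16914 (b = -3*5638 = -16914)
P(w) = 15 (P(w) = -60 + 75 = 15)
L = -12481/2 (L = (-16914 - 1*8048)/4 = (-16914 - 8048)/4 = (1/4)*(-24962) = -12481/2 ≈ -6240.5)
T = -196608 (T = -72 + 8*(-24169 - 1*398) = -72 + 8*(-24169 - 398) = -72 + 8*(-24567) = -72 - 196536 = -196608)
(49*125 - 28709)/(T + (L - 18808)*(P(-21) + 3364)) = (49*125 - 28709)/(-196608 + (-12481/2 - 18808)*(15 + 3364)) = (6125 - 28709)/(-196608 - 50097/2*3379) = -22584/(-196608 - 169277763/2) = -22584/(-169670979/2) = -22584*(-2/169670979) = 15056/56556993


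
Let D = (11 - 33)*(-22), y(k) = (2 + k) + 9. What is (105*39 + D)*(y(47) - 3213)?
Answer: -14446745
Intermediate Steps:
y(k) = 11 + k
D = 484 (D = -22*(-22) = 484)
(105*39 + D)*(y(47) - 3213) = (105*39 + 484)*((11 + 47) - 3213) = (4095 + 484)*(58 - 3213) = 4579*(-3155) = -14446745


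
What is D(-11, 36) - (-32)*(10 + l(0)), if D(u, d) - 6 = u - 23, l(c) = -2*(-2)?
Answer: 420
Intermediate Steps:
l(c) = 4
D(u, d) = -17 + u (D(u, d) = 6 + (u - 23) = 6 + (-23 + u) = -17 + u)
D(-11, 36) - (-32)*(10 + l(0)) = (-17 - 11) - (-32)*(10 + 4) = -28 - (-32)*14 = -28 - 1*(-448) = -28 + 448 = 420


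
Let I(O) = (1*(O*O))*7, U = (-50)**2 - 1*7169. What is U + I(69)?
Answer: 28658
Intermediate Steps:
U = -4669 (U = 2500 - 7169 = -4669)
I(O) = 7*O**2 (I(O) = (1*O**2)*7 = O**2*7 = 7*O**2)
U + I(69) = -4669 + 7*69**2 = -4669 + 7*4761 = -4669 + 33327 = 28658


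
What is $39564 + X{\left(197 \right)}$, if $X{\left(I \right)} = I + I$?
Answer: $39958$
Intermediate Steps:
$X{\left(I \right)} = 2 I$
$39564 + X{\left(197 \right)} = 39564 + 2 \cdot 197 = 39564 + 394 = 39958$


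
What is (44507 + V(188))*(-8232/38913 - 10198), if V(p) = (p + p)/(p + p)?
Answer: -841080405288/1853 ≈ -4.5390e+8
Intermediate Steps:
V(p) = 1 (V(p) = (2*p)/((2*p)) = (2*p)*(1/(2*p)) = 1)
(44507 + V(188))*(-8232/38913 - 10198) = (44507 + 1)*(-8232/38913 - 10198) = 44508*(-8232*1/38913 - 10198) = 44508*(-392/1853 - 10198) = 44508*(-18897286/1853) = -841080405288/1853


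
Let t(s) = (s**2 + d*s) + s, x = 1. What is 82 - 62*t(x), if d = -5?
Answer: 268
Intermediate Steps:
t(s) = s**2 - 4*s (t(s) = (s**2 - 5*s) + s = s**2 - 4*s)
82 - 62*t(x) = 82 - 62*(-4 + 1) = 82 - 62*(-3) = 82 + 186 = 268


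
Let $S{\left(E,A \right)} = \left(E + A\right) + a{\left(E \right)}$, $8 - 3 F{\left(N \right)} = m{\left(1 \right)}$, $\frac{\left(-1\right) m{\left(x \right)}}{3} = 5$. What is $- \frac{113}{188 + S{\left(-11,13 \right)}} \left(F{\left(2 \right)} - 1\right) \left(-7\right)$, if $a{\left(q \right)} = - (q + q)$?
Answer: $\frac{3955}{159} \approx 24.874$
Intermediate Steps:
$m{\left(x \right)} = -15$ ($m{\left(x \right)} = \left(-3\right) 5 = -15$)
$F{\left(N \right)} = \frac{23}{3}$ ($F{\left(N \right)} = \frac{8}{3} - -5 = \frac{8}{3} + 5 = \frac{23}{3}$)
$a{\left(q \right)} = - 2 q$
$S{\left(E,A \right)} = A - E$ ($S{\left(E,A \right)} = \left(E + A\right) - 2 E = \left(A + E\right) - 2 E = A - E$)
$- \frac{113}{188 + S{\left(-11,13 \right)}} \left(F{\left(2 \right)} - 1\right) \left(-7\right) = - \frac{113}{188 + \left(13 - -11\right)} \left(\frac{23}{3} - 1\right) \left(-7\right) = - \frac{113}{188 + \left(13 + 11\right)} \frac{20}{3} \left(-7\right) = - \frac{113}{188 + 24} \left(- \frac{140}{3}\right) = - \frac{113}{212} \left(- \frac{140}{3}\right) = \left(-113\right) \frac{1}{212} \left(- \frac{140}{3}\right) = \left(- \frac{113}{212}\right) \left(- \frac{140}{3}\right) = \frac{3955}{159}$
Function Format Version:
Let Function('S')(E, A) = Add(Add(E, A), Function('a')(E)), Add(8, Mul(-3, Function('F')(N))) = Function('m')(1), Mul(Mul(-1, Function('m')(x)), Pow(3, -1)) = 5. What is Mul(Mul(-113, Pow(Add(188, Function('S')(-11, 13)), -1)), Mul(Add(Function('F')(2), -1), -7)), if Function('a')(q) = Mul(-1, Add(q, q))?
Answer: Rational(3955, 159) ≈ 24.874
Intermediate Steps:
Function('m')(x) = -15 (Function('m')(x) = Mul(-3, 5) = -15)
Function('F')(N) = Rational(23, 3) (Function('F')(N) = Add(Rational(8, 3), Mul(Rational(-1, 3), -15)) = Add(Rational(8, 3), 5) = Rational(23, 3))
Function('a')(q) = Mul(-2, q) (Function('a')(q) = Mul(-1, Mul(2, q)) = Mul(-2, q))
Function('S')(E, A) = Add(A, Mul(-1, E)) (Function('S')(E, A) = Add(Add(E, A), Mul(-2, E)) = Add(Add(A, E), Mul(-2, E)) = Add(A, Mul(-1, E)))
Mul(Mul(-113, Pow(Add(188, Function('S')(-11, 13)), -1)), Mul(Add(Function('F')(2), -1), -7)) = Mul(Mul(-113, Pow(Add(188, Add(13, Mul(-1, -11))), -1)), Mul(Add(Rational(23, 3), -1), -7)) = Mul(Mul(-113, Pow(Add(188, Add(13, 11)), -1)), Mul(Rational(20, 3), -7)) = Mul(Mul(-113, Pow(Add(188, 24), -1)), Rational(-140, 3)) = Mul(Mul(-113, Pow(212, -1)), Rational(-140, 3)) = Mul(Mul(-113, Rational(1, 212)), Rational(-140, 3)) = Mul(Rational(-113, 212), Rational(-140, 3)) = Rational(3955, 159)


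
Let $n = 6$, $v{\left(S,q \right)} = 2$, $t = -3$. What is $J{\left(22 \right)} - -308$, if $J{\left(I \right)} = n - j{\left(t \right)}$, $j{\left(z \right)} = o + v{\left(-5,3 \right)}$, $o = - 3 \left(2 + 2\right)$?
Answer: $324$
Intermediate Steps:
$o = -12$ ($o = \left(-3\right) 4 = -12$)
$j{\left(z \right)} = -10$ ($j{\left(z \right)} = -12 + 2 = -10$)
$J{\left(I \right)} = 16$ ($J{\left(I \right)} = 6 - -10 = 6 + 10 = 16$)
$J{\left(22 \right)} - -308 = 16 - -308 = 16 + 308 = 324$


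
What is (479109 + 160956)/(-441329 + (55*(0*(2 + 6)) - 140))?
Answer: -640065/441469 ≈ -1.4499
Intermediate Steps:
(479109 + 160956)/(-441329 + (55*(0*(2 + 6)) - 140)) = 640065/(-441329 + (55*(0*8) - 140)) = 640065/(-441329 + (55*0 - 140)) = 640065/(-441329 + (0 - 140)) = 640065/(-441329 - 140) = 640065/(-441469) = 640065*(-1/441469) = -640065/441469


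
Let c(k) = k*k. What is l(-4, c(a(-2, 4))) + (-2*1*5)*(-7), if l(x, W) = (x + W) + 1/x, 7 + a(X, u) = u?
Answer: 299/4 ≈ 74.750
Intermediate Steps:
a(X, u) = -7 + u
c(k) = k²
l(x, W) = W + x + 1/x (l(x, W) = (W + x) + 1/x = W + x + 1/x)
l(-4, c(a(-2, 4))) + (-2*1*5)*(-7) = ((-7 + 4)² - 4 + 1/(-4)) + (-2*1*5)*(-7) = ((-3)² - 4 - ¼) - 2*5*(-7) = (9 - 4 - ¼) - 10*(-7) = 19/4 + 70 = 299/4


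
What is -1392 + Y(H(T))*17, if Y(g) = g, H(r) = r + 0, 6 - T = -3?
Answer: -1239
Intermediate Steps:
T = 9 (T = 6 - 1*(-3) = 6 + 3 = 9)
H(r) = r
-1392 + Y(H(T))*17 = -1392 + 9*17 = -1392 + 153 = -1239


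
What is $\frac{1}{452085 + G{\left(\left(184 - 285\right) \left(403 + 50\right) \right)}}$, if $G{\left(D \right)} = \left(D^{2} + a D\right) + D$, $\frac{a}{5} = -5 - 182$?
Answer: $\frac{1}{2136522396} \approx 4.6805 \cdot 10^{-10}$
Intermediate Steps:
$a = -935$ ($a = 5 \left(-5 - 182\right) = 5 \left(-187\right) = -935$)
$G{\left(D \right)} = D^{2} - 934 D$ ($G{\left(D \right)} = \left(D^{2} - 935 D\right) + D = D^{2} - 934 D$)
$\frac{1}{452085 + G{\left(\left(184 - 285\right) \left(403 + 50\right) \right)}} = \frac{1}{452085 + \left(184 - 285\right) \left(403 + 50\right) \left(-934 + \left(184 - 285\right) \left(403 + 50\right)\right)} = \frac{1}{452085 + \left(-101\right) 453 \left(-934 - 45753\right)} = \frac{1}{452085 - 45753 \left(-934 - 45753\right)} = \frac{1}{452085 - -2136070311} = \frac{1}{452085 + 2136070311} = \frac{1}{2136522396}$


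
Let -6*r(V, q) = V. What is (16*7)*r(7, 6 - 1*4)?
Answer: -392/3 ≈ -130.67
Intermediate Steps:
r(V, q) = -V/6
(16*7)*r(7, 6 - 1*4) = (16*7)*(-⅙*7) = 112*(-7/6) = -392/3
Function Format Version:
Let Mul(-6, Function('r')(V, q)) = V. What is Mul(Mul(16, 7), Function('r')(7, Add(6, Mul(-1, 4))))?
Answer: Rational(-392, 3) ≈ -130.67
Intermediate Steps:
Function('r')(V, q) = Mul(Rational(-1, 6), V)
Mul(Mul(16, 7), Function('r')(7, Add(6, Mul(-1, 4)))) = Mul(Mul(16, 7), Mul(Rational(-1, 6), 7)) = Mul(112, Rational(-7, 6)) = Rational(-392, 3)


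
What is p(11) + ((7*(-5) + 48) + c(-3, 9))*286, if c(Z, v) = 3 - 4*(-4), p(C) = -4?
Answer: 9148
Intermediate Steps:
c(Z, v) = 19 (c(Z, v) = 3 + 16 = 19)
p(11) + ((7*(-5) + 48) + c(-3, 9))*286 = -4 + ((7*(-5) + 48) + 19)*286 = -4 + ((-35 + 48) + 19)*286 = -4 + (13 + 19)*286 = -4 + 32*286 = -4 + 9152 = 9148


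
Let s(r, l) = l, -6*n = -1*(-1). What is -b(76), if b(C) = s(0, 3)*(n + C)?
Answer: -455/2 ≈ -227.50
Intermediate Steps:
n = -⅙ (n = -(-1)*(-1)/6 = -⅙*1 = -⅙ ≈ -0.16667)
b(C) = -½ + 3*C (b(C) = 3*(-⅙ + C) = -½ + 3*C)
-b(76) = -(-½ + 3*76) = -(-½ + 228) = -1*455/2 = -455/2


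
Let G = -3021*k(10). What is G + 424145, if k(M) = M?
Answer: 393935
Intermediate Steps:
G = -30210 (G = -3021*10 = -30210)
G + 424145 = -30210 + 424145 = 393935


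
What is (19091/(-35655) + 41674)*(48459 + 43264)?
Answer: 136288213604017/35655 ≈ 3.8224e+9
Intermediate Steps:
(19091/(-35655) + 41674)*(48459 + 43264) = (19091*(-1/35655) + 41674)*91723 = (-19091/35655 + 41674)*91723 = (1485867379/35655)*91723 = 136288213604017/35655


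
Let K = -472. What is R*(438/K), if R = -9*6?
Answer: 5913/118 ≈ 50.110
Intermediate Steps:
R = -54
R*(438/K) = -23652/(-472) = -23652*(-1)/472 = -54*(-219/236) = 5913/118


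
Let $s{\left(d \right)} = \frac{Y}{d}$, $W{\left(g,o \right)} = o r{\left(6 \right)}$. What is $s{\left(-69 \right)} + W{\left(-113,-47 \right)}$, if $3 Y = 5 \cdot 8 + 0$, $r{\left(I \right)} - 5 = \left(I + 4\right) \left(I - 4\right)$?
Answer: $- \frac{243265}{207} \approx -1175.2$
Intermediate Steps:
$r{\left(I \right)} = 5 + \left(-4 + I\right) \left(4 + I\right)$ ($r{\left(I \right)} = 5 + \left(I + 4\right) \left(I - 4\right) = 5 + \left(4 + I\right) \left(-4 + I\right) = 5 + \left(-4 + I\right) \left(4 + I\right)$)
$W{\left(g,o \right)} = 25 o$ ($W{\left(g,o \right)} = o \left(-11 + 6^{2}\right) = o \left(-11 + 36\right) = o 25 = 25 o$)
$Y = \frac{40}{3}$ ($Y = \frac{5 \cdot 8 + 0}{3} = \frac{40 + 0}{3} = \frac{1}{3} \cdot 40 = \frac{40}{3} \approx 13.333$)
$s{\left(d \right)} = \frac{40}{3 d}$
$s{\left(-69 \right)} + W{\left(-113,-47 \right)} = \frac{40}{3 \left(-69\right)} + 25 \left(-47\right) = \frac{40}{3} \left(- \frac{1}{69}\right) - 1175 = - \frac{40}{207} - 1175 = - \frac{243265}{207}$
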